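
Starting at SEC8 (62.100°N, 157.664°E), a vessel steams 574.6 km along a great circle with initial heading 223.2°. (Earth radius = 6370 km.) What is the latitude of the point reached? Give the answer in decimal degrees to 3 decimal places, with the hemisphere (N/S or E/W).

δ = d/R = 574.6/6370 = 0.090204 rad
φ₂ = arcsin(sin φ₁ cos δ + cos φ₁ sin δ cos θ)
   = arcsin(0.88377·0.99593 + 0.46793·0.09008·-0.72897) = 58.15137°
λ₂ = λ₁ + atan2(sin θ sin δ cos φ₁, cos δ − sin φ₁ sin φ₂) = 150.95298°

58.151°N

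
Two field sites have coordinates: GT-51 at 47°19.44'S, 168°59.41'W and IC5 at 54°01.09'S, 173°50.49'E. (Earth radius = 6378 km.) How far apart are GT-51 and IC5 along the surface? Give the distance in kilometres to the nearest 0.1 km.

GT-51: φ = -47.32400°, λ = -168.99017°
IC5: φ = -54.01817°, λ = +173.84150°
Δφ = -6.6942°,  Δλ = -17.1683°
a = sin²(Δφ/2) + cos φ₁ cos φ₂ sin²(Δλ/2) = 0.012282
c = 2·arcsin(√a) = 0.222101 rad = 12.7254°
d = R·c = 6378 × 0.222101 = 1416.6 km

1416.6 km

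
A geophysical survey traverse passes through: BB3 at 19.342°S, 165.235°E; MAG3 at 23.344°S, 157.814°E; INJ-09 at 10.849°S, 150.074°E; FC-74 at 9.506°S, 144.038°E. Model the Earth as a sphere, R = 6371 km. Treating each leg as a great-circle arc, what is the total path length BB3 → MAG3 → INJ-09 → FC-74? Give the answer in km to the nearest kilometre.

3179 km

BB3→MAG3: c = 0.139359 rad, d = 887.86 km
MAG3→INJ-09: c = 0.253265 rad, d = 1613.55 km
INJ-09→FC-74: c = 0.106303 rad, d = 677.25 km
Total = 887.86 + 1613.55 + 677.25 = 3178.66 km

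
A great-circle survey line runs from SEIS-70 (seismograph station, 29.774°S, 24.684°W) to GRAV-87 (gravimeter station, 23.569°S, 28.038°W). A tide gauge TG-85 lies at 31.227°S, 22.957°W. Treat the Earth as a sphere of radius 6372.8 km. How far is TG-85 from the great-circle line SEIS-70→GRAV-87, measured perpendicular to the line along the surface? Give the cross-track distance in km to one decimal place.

74.1 km

δ₁₃ = central angle SEIS-70→TG-85 = 0.036298 rad  (haversine)
θ₁₃ = bearing SEIS-70→TG-85 = 134.753°,  θ₁₂ = bearing SEIS-70→GRAV-87 = 333.447°
dₓₜ = R·arcsin(sin δ₁₃ · sin(θ₁₃ − θ₁₂)) = 6372.8·arcsin(0.03629·sin(-198.694°)) = 74.127 km
|dₓₜ| = 74.127 km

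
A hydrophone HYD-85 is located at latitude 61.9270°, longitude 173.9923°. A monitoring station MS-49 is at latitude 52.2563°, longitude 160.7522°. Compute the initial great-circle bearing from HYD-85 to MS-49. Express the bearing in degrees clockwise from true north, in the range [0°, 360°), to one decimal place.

222.4°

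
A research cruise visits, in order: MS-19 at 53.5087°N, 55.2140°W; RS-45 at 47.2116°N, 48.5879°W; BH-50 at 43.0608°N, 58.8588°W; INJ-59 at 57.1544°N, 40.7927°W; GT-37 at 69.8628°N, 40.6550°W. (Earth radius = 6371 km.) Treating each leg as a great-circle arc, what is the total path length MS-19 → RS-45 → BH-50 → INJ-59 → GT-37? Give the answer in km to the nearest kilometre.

5199 km

MS-19→RS-45: c = 0.132247 rad, d = 842.55 km
RS-45→BH-50: c = 0.145566 rad, d = 927.40 km
BH-50→INJ-59: c = 0.316397 rad, d = 2015.77 km
INJ-59→GT-37: c = 0.221806 rad, d = 1413.13 km
Total = 842.55 + 927.40 + 2015.77 + 1413.13 = 5198.84 km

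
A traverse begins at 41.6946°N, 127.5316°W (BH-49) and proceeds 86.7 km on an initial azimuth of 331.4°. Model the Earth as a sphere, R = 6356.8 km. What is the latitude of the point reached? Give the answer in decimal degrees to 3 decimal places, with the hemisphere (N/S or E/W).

42.380°N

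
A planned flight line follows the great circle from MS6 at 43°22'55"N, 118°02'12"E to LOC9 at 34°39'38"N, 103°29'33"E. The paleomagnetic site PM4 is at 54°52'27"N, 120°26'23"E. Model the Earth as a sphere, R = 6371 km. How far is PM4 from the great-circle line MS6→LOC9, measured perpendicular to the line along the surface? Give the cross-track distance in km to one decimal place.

988.4 km

MS6: φ = +43.38194°, λ = +118.03667°
LOC9: φ = +34.66056°, λ = +103.49250°
PM4: φ = +54.87417°, λ = +120.43972°
δ₁₃ = central angle MS6→PM4 = 0.202415 rad  (haversine)
θ₁₃ = bearing MS6→PM4 = 6.892°,  θ₁₂ = bearing MS6→LOC9 = 237.120°
dₓₜ = R·arcsin(sin δ₁₃ · sin(θ₁₃ − θ₁₂)) = 6371·arcsin(0.20104·sin(-230.228°)) = 988.377 km
|dₓₜ| = 988.377 km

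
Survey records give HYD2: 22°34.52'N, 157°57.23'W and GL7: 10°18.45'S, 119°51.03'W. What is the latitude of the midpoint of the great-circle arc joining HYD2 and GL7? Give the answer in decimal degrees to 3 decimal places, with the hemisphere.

HYD2: φ = +22.57533°, λ = -157.95383°
GL7: φ = -10.30750°, λ = -119.85050°
Bx = cos φ₂ cos Δλ = 0.774200,  By = cos φ₂ sin Δλ = 0.607123
φₘ = atan2(sin φ₁ + sin φ₂, √((cos φ₁ + Bx)² + By²)) = 6.48604°
λₘ = λ₁ + atan2(By, cos φ₁ + Bx) = -138.27469°

6.486°N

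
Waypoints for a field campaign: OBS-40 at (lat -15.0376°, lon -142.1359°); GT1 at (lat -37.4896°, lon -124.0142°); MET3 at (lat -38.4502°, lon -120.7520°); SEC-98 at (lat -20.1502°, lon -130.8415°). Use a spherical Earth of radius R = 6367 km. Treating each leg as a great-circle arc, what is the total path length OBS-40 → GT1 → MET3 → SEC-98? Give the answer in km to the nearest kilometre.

5625 km

OBS-40→GT1: c = 0.481740 rad, d = 3067.24 km
GT1→MET3: c = 0.047910 rad, d = 305.04 km
MET3→SEC-98: c = 0.353821 rad, d = 2252.78 km
Total = 3067.24 + 305.04 + 2252.78 = 5625.06 km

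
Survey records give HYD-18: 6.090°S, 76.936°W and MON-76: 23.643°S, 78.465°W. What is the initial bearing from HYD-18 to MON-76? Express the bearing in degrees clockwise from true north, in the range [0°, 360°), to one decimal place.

Δλ = -1.5290°
y = sin Δλ · cos φ₂ = -0.024443
x = cos φ₁ sin φ₂ − sin φ₁ cos φ₂ cos Δλ = -0.301622
θ = atan2(y, x) = -175.3669° → 184.6331° (mod 360°)

184.6°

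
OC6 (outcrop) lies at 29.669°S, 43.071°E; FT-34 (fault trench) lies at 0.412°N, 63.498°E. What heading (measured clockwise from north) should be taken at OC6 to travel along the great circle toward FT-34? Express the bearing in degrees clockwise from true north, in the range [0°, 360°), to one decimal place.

Δλ = 20.4270°
y = sin Δλ · cos φ₂ = 0.349005
x = cos φ₁ sin φ₂ − sin φ₁ cos φ₂ cos Δλ = 0.470099
θ = atan2(y, x) = 36.5905° → 36.5905° (mod 360°)

36.6°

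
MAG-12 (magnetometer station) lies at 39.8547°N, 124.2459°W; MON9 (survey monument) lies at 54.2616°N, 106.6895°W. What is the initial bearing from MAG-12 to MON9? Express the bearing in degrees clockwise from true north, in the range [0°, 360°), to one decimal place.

33.5°

Δλ = 17.5564°
y = sin Δλ · cos φ₂ = 0.176186
x = cos φ₁ sin φ₂ − sin φ₁ cos φ₂ cos Δλ = 0.266242
θ = atan2(y, x) = 33.4947° → 33.4947° (mod 360°)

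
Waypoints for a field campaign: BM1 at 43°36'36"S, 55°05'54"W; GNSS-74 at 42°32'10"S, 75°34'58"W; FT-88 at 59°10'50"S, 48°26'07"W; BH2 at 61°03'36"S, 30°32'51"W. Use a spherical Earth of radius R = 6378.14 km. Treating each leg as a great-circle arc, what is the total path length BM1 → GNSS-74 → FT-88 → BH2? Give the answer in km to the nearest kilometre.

BM1: φ = -43.61000°, λ = -55.09833°
GNSS-74: φ = -42.53611°, λ = -75.58278°
FT-88: φ = -59.18056°, λ = -48.43528°
BH2: φ = -61.06000°, λ = -30.54750°
BM1→GNSS-74: c = 0.261170 rad, d = 1665.78 km
GNSS-74→FT-88: c = 0.411525 rad, d = 2624.77 km
FT-88→BH2: c = 0.158420 rad, d = 1010.42 km
Total = 1665.78 + 2624.77 + 1010.42 = 5300.97 km

5301 km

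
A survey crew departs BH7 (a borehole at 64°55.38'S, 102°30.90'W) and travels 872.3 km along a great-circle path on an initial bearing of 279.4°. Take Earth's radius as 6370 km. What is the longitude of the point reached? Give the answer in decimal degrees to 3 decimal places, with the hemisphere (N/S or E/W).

BH7: φ = -64.92300°, λ = -102.51500°
δ = d/R = 872.3/6370 = 0.136939 rad
φ₂ = arcsin(sin φ₁ cos δ + cos φ₁ sin δ cos θ)
   = arcsin(-0.90574·0.99064 + 0.42384·0.13651·0.16333) = -62.59935°
λ₂ = λ₁ + atan2(sin θ sin δ cos φ₁, cos δ − sin φ₁ sin φ₂) = -119.53138°

119.531°W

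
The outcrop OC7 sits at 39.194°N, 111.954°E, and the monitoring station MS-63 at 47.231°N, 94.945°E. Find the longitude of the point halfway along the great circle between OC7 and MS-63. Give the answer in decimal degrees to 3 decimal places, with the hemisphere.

104.015°E

Bx = cos φ₂ cos Δλ = 0.649342,  By = cos φ₂ sin Δλ = -0.198635
φₘ = atan2(sin φ₁ + sin φ₂, √((cos φ₁ + Bx)² + By²)) = 43.52734°
λₘ = λ₁ + atan2(By, cos φ₁ + Bx) = 104.01493°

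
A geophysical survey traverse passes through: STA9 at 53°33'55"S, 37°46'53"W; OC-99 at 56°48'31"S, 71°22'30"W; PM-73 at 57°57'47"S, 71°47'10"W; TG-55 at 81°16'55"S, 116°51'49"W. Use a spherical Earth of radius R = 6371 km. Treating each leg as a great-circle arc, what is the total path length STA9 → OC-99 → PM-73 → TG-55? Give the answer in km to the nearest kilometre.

STA9: φ = -53.56528°, λ = -37.78139°
OC-99: φ = -56.80861°, λ = -71.37500°
PM-73: φ = -57.96306°, λ = -71.78611°
TG-55: φ = -81.28194°, λ = -116.86361°
STA9→OC-99: c = 0.335953 rad, d = 2140.36 km
OC-99→PM-73: c = 0.020517 rad, d = 130.71 km
PM-73→TG-55: c = 0.463061 rad, d = 2950.16 km
Total = 2140.36 + 130.71 + 2950.16 = 5221.23 km

5221 km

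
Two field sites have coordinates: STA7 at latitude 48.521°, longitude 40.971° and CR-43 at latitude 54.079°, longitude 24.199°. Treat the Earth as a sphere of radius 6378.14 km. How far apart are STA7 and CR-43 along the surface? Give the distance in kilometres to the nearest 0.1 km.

1316.6 km

Δφ = 5.5580°,  Δλ = -16.7720°
a = sin²(Δφ/2) + cos φ₁ cos φ₂ sin²(Δλ/2) = 0.010616
c = 2·arcsin(√a) = 0.206430 rad = 11.8276°
d = R·c = 6378.14 × 0.206430 = 1316.6 km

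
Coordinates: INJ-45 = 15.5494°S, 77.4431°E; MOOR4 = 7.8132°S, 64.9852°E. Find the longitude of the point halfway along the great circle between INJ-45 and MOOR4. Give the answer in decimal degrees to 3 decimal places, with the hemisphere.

Bx = cos φ₂ cos Δλ = 0.967390,  By = cos φ₂ sin Δλ = -0.213720
φₘ = atan2(sin φ₁ + sin φ₂, √((cos φ₁ + Bx)² + By²)) = -11.74874°
λₘ = λ₁ + atan2(By, cos φ₁ + Bx) = 71.12673°

71.127°E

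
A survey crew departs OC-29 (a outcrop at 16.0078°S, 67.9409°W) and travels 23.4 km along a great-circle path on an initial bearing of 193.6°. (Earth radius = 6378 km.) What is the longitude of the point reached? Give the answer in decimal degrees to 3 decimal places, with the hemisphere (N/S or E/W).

67.992°W

δ = d/R = 23.4/6378 = 0.003669 rad
φ₂ = arcsin(sin φ₁ cos δ + cos φ₁ sin δ cos θ)
   = arcsin(-0.27577·0.99999 + 0.96122·0.00367·-0.97196) = -16.21211°
λ₂ = λ₁ + atan2(sin θ sin δ cos φ₁, cos δ − sin φ₁ sin φ₂) = -67.99238°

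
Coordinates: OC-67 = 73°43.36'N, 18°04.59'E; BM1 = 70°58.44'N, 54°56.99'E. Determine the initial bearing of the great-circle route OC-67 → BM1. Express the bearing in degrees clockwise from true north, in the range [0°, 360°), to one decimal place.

85.7°

OC-67: φ = +73.72267°, λ = +18.07650°
BM1: φ = +70.97400°, λ = +54.94983°
Δλ = 36.8733°
y = sin Δλ · cos φ₂ = 0.195614
x = cos φ₁ sin φ₂ − sin φ₁ cos φ₂ cos Δλ = 0.014642
θ = atan2(y, x) = 85.7192° → 85.7192° (mod 360°)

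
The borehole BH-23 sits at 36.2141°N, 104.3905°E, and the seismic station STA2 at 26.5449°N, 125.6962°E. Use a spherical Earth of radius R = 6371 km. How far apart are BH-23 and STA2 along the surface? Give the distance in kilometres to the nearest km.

2283 km

Δφ = -9.6692°,  Δλ = 21.3057°
a = sin²(Δφ/2) + cos φ₁ cos φ₂ sin²(Δλ/2) = 0.031768
c = 2·arcsin(√a) = 0.358384 rad = 20.5339°
d = R·c = 6371 × 0.358384 = 2283.3 km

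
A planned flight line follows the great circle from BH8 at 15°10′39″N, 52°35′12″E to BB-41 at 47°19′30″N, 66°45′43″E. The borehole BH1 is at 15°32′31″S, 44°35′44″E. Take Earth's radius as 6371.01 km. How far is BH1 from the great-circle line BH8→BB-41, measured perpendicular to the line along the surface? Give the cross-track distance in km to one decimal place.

140.4 km

BH8: φ = +15.17750°, λ = +52.58667°
BB-41: φ = +47.32500°, λ = +66.76194°
BH1: φ = -15.54194°, λ = +44.59556°
δ₁₃ = central angle BH8→BH1 = 0.553576 rad  (haversine)
θ₁₃ = bearing BH8→BH1 = 194.759°,  θ₁₂ = bearing BH8→BB-41 = 17.162°
dₓₜ = R·arcsin(sin δ₁₃ · sin(θ₁₃ − θ₁₂)) = 6371.01·arcsin(0.52573·sin(177.597°)) = 140.425 km
|dₓₜ| = 140.425 km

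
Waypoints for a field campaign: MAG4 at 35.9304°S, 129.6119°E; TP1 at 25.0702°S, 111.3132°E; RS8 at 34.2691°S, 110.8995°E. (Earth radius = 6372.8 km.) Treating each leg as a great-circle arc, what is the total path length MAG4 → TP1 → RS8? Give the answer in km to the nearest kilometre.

3147 km

MAG4→TP1: c = 0.333197 rad, d = 2123.40 km
TP1→RS8: c = 0.160673 rad, d = 1023.94 km
Total = 2123.40 + 1023.94 = 3147.34 km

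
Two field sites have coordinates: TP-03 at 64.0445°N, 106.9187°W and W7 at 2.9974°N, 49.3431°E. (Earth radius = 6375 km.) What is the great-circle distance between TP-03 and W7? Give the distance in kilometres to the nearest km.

12314 km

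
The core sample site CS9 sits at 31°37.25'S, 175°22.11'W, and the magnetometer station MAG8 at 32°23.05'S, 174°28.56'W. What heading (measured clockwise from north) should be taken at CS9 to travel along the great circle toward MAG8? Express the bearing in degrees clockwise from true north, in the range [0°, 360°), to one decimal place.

CS9: φ = -31.62083°, λ = -175.36850°
MAG8: φ = -32.38417°, λ = -174.47600°
Δλ = 0.8925°
y = sin Δλ · cos φ₂ = 0.013154
x = cos φ₁ sin φ₂ − sin φ₁ cos φ₂ cos Δλ = -0.013376
θ = atan2(y, x) = 135.4796° → 135.4796° (mod 360°)

135.5°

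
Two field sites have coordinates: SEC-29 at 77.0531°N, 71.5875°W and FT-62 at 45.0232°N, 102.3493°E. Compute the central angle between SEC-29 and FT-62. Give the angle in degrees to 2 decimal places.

57.86°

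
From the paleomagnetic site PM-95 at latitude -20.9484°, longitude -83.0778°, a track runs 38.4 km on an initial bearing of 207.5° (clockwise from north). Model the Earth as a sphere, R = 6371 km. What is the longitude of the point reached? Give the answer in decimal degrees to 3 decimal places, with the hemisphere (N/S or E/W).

83.249°W

δ = d/R = 38.4/6371 = 0.006027 rad
φ₂ = arcsin(sin φ₁ cos δ + cos φ₁ sin δ cos θ)
   = arcsin(-0.35753·0.99998 + 0.93390·0.00603·-0.88701) = -21.25463°
λ₂ = λ₁ + atan2(sin θ sin δ cos φ₁, cos δ − sin φ₁ sin φ₂) = -83.24890°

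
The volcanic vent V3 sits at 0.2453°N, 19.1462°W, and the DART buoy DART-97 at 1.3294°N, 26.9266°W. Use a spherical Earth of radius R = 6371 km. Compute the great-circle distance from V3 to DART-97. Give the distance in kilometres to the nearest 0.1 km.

Δφ = 1.0841°,  Δλ = -7.7804°
a = sin²(Δφ/2) + cos φ₁ cos φ₂ sin²(Δλ/2) = 0.004691
c = 2·arcsin(√a) = 0.137091 rad = 7.8547°
d = R·c = 6371 × 0.137091 = 873.4 km

873.4 km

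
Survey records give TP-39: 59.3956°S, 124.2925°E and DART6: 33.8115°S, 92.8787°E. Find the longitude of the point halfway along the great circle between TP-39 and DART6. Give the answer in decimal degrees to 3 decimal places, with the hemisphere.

Bx = cos φ₂ cos Δλ = 0.709088,  By = cos φ₂ sin Δλ = -0.433064
φₘ = atan2(sin φ₁ + sin φ₂, √((cos φ₁ + Bx)² + By²)) = -47.62576°
λₘ = λ₁ + atan2(By, cos φ₁ + Bx) = 104.72241°

104.722°E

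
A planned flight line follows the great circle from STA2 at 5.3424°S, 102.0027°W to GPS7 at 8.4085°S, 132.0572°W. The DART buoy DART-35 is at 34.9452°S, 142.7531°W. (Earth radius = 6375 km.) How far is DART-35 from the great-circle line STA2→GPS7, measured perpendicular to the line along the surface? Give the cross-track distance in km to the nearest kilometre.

δ₁₃ = central angle STA2→DART-35 = 0.834422 rad  (haversine)
θ₁₃ = bearing STA2→DART-35 = 226.235°,  θ₁₂ = bearing STA2→GPS7 = 262.427°
dₓₜ = R·arcsin(sin δ₁₃ · sin(θ₁₃ − θ₁₂)) = 6375·arcsin(0.74091·sin(-36.192°)) = -2886.680 km
|dₓₜ| = 2886.680 km

2887 km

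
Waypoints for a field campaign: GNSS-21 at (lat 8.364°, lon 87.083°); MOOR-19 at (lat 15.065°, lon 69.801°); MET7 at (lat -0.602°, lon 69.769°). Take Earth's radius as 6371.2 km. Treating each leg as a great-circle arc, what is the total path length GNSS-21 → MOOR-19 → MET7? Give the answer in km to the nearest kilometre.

3765 km

GNSS-21→MOOR-19: c = 0.317439 rad, d = 2022.46 km
MOOR-19→MET7: c = 0.273441 rad, d = 1742.15 km
Total = 2022.46 + 1742.15 = 3764.61 km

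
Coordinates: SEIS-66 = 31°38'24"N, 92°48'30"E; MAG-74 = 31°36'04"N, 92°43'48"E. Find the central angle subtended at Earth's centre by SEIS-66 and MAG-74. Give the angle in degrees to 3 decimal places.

SEIS-66: φ = +31.64000°, λ = +92.80833°
MAG-74: φ = +31.60111°, λ = +92.73000°
Δφ = -0.0389°,  Δλ = -0.0783°
a = sin²(Δφ/2) + cos φ₁ cos φ₂ sin²(Δλ/2) = 0.000000
c = 2·arcsin(√a) = 0.001348 rad = 0.0772°

0.077°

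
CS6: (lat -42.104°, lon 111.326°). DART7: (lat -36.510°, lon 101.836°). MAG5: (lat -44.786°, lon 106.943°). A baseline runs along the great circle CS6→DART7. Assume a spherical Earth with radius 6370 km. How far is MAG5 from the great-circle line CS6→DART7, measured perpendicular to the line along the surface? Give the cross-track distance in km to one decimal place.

448.5 km

δ₁₃ = central angle CS6→MAG5 = 0.072616 rad  (haversine)
θ₁₃ = bearing CS6→MAG5 = 228.384°,  θ₁₂ = bearing CS6→DART7 = 304.213°
dₓₜ = R·arcsin(sin δ₁₃ · sin(θ₁₃ − θ₁₂)) = 6370·arcsin(0.07255·sin(-75.829°)) = -448.463 km
|dₓₜ| = 448.463 km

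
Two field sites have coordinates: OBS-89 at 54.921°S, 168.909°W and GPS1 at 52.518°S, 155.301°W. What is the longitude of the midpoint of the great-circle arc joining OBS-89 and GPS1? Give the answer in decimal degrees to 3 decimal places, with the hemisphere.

161.910°W

Bx = cos φ₂ cos Δλ = 0.591430,  By = cos φ₂ sin Δλ = 0.143169
φₘ = atan2(sin φ₁ + sin φ₂, √((cos φ₁ + Bx)² + By²)) = -53.91230°
λₘ = λ₁ + atan2(By, cos φ₁ + Bx) = -161.90968°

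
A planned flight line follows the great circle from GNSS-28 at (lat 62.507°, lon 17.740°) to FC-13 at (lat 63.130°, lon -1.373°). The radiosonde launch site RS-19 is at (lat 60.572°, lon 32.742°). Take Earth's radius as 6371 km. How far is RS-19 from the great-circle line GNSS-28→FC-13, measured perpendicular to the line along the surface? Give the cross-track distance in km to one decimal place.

58.6 km

δ₁₃ = central angle GNSS-28→RS-19 = 0.128937 rad  (haversine)
θ₁₃ = bearing GNSS-28→RS-19 = 98.457°,  θ₁₂ = bearing GNSS-28→FC-13 = 282.561°
dₓₜ = R·arcsin(sin δ₁₃ · sin(θ₁₃ − θ₁₂)) = 6371·arcsin(0.12858·sin(-184.104°)) = 58.625 km
|dₓₜ| = 58.625 km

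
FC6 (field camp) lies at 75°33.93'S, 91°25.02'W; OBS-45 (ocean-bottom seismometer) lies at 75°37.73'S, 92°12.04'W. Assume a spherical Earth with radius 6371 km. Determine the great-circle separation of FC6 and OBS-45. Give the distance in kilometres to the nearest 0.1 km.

FC6: φ = -75.56550°, λ = -91.41700°
OBS-45: φ = -75.62883°, λ = -92.20067°
Δφ = -0.0633°,  Δλ = -0.7837°
a = sin²(Δφ/2) + cos φ₁ cos φ₂ sin²(Δλ/2) = 0.000003
c = 2·arcsin(√a) = 0.003577 rad = 0.2050°
d = R·c = 6371 × 0.003577 = 22.8 km

22.8 km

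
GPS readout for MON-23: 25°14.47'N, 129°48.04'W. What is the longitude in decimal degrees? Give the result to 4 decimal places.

129.8007°W

129° + 48.04′/60 = 129 + 0.80067 = 129.8007°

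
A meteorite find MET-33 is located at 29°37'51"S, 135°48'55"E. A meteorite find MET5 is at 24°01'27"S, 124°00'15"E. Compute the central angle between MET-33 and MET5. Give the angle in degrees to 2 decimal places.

MET-33: φ = -29.63083°, λ = +135.81528°
MET5: φ = -24.02417°, λ = +124.00417°
Δφ = 5.6067°,  Δλ = -11.8111°
a = sin²(Δφ/2) + cos φ₁ cos φ₂ sin²(Δλ/2) = 0.010797
c = 2·arcsin(√a) = 0.208190 rad = 11.9284°

11.93°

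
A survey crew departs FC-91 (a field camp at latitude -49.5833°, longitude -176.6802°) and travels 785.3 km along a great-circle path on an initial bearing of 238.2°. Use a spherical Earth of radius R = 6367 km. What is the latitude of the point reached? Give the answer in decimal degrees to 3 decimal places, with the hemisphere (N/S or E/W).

52.901°S

δ = d/R = 785.3/6367 = 0.123339 rad
φ₂ = arcsin(sin φ₁ cos δ + cos φ₁ sin δ cos θ)
   = arcsin(-0.76135·0.99240 + 0.64834·0.12303·-0.52696) = -52.90128°
λ₂ = λ₁ + atan2(sin θ sin δ cos φ₁, cos δ − sin φ₁ sin φ₂) = 173.33749°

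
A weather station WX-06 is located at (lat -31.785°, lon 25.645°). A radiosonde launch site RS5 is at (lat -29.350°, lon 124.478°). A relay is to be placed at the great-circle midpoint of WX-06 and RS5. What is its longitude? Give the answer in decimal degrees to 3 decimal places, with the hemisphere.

Bx = cos φ₂ cos Δλ = -0.133845,  By = cos φ₂ sin Δλ = 0.861304
φₘ = atan2(sin φ₁ + sin φ₂, √((cos φ₁ + Bx)² + By²)) = -42.23294°
λₘ = λ₁ + atan2(By, cos φ₁ + Bx) = 75.90104°

75.901°E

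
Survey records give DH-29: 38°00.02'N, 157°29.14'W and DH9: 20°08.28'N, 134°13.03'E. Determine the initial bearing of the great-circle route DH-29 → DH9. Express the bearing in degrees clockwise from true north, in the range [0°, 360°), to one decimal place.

DH-29: φ = +38.00033°, λ = -157.48567°
DH9: φ = +20.13800°, λ = +134.21717°
Δλ = -68.2972°
y = sin Δλ · cos φ₂ = -0.872314
x = cos φ₁ sin φ₂ − sin φ₁ cos φ₂ cos Δλ = 0.057547
θ = atan2(y, x) = -86.2257° → 273.7743° (mod 360°)

273.8°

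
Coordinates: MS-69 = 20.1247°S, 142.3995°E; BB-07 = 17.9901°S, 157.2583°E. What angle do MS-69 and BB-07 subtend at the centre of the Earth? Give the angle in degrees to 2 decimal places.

14.20°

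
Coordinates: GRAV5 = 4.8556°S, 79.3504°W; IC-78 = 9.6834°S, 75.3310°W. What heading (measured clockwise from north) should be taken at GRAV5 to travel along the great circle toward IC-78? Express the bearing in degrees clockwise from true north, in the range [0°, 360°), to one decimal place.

Δλ = 4.0194°
y = sin Δλ · cos φ₂ = 0.069096
x = cos φ₁ sin φ₂ − sin φ₁ cos φ₂ cos Δλ = -0.084367
θ = atan2(y, x) = 140.6828° → 140.6828° (mod 360°)

140.7°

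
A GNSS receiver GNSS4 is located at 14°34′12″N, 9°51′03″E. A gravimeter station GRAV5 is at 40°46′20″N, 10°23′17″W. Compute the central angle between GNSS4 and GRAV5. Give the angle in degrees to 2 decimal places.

31.57°

GNSS4: φ = +14.57000°, λ = +9.85083°
GRAV5: φ = +40.77222°, λ = -10.38806°
Δφ = 26.2022°,  Δλ = -20.2389°
a = sin²(Δφ/2) + cos φ₁ cos φ₂ sin²(Δλ/2) = 0.074006
c = 2·arcsin(√a) = 0.551027 rad = 31.5715°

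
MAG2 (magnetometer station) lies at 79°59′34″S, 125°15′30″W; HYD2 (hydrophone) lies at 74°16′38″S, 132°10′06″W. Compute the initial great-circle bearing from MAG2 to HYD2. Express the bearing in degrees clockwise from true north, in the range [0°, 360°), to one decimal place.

MAG2: φ = -79.99278°, λ = -125.25833°
HYD2: φ = -74.27722°, λ = -132.16833°
Δλ = -6.9100°
y = sin Δλ · cos φ₂ = -0.032602
x = cos φ₁ sin φ₂ − sin φ₁ cos φ₂ cos Δλ = 0.097652
θ = atan2(y, x) = -18.4621° → 341.5379° (mod 360°)

341.5°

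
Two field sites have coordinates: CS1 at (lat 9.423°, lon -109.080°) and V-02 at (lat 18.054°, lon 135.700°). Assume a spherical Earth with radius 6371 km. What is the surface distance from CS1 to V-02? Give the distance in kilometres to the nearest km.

12278 km

Δφ = 8.6310°,  Δλ = -115.2200°
a = sin²(Δφ/2) + cos φ₁ cos φ₂ sin²(Δλ/2) = 0.674455
c = 2·arcsin(√a) = 1.927204 rad = 110.4207°
d = R·c = 6371 × 1.927204 = 12278.2 km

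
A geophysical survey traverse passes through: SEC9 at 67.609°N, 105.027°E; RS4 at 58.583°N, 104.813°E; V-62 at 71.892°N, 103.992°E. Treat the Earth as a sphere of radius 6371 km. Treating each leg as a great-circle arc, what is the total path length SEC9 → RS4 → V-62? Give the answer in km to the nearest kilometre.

2484 km

SEC9→RS4: c = 0.157542 rad, d = 1003.70 km
RS4→V-62: c = 0.232358 rad, d = 1480.35 km
Total = 1003.70 + 1480.35 = 2484.06 km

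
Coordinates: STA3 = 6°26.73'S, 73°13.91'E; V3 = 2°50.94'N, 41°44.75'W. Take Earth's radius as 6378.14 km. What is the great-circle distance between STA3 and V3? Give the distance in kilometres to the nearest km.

STA3: φ = -6.44550°, λ = +73.23183°
V3: φ = +2.84900°, λ = -41.74583°
Δφ = 9.2945°,  Δλ = -114.9777°
a = sin²(Δφ/2) + cos φ₁ cos φ₂ sin²(Δλ/2) = 0.712328
c = 2·arcsin(√a) = 2.009379 rad = 115.1289°
d = R·c = 6378.14 × 2.009379 = 12816.1 km

12816 km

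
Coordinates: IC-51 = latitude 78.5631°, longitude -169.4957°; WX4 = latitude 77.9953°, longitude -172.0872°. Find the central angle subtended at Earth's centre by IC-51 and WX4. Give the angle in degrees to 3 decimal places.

0.774°

Δφ = -0.5678°,  Δλ = -2.5915°
a = sin²(Δφ/2) + cos φ₁ cos φ₂ sin²(Δλ/2) = 0.000046
c = 2·arcsin(√a) = 0.013512 rad = 0.7742°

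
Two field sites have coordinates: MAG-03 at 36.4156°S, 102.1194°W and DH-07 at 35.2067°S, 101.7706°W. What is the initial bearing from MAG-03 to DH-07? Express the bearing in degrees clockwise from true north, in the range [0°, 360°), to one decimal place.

13.3°

Δλ = 0.3488°
y = sin Δλ · cos φ₂ = 0.004974
x = cos φ₁ sin φ₂ − sin φ₁ cos φ₂ cos Δλ = 0.021089
θ = atan2(y, x) = 13.2715° → 13.2715° (mod 360°)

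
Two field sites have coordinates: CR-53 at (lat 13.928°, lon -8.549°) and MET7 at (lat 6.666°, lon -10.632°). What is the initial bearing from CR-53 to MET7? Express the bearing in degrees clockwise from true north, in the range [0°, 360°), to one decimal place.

196.0°

Δλ = -2.0830°
y = sin Δλ · cos φ₂ = -0.036101
x = cos φ₁ sin φ₂ − sin φ₁ cos φ₂ cos Δλ = -0.126249
θ = atan2(y, x) = -164.0418° → 195.9582° (mod 360°)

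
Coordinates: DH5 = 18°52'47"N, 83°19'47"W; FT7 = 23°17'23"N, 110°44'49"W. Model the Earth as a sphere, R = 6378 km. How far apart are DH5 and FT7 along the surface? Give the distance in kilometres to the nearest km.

2885 km

DH5: φ = +18.87972°, λ = -83.32972°
FT7: φ = +23.28972°, λ = -110.74694°
Δφ = 4.4100°,  Δλ = -27.4172°
a = sin²(Δφ/2) + cos φ₁ cos φ₂ sin²(Δλ/2) = 0.050290
c = 2·arcsin(√a) = 0.452357 rad = 25.9182°
d = R·c = 6378 × 0.452357 = 2885.1 km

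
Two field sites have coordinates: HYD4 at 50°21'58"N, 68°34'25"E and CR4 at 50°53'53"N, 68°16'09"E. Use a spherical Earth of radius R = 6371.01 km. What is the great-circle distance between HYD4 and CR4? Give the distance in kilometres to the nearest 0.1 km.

62.9 km

HYD4: φ = +50.36611°, λ = +68.57361°
CR4: φ = +50.89806°, λ = +68.26917°
Δφ = 0.5319°,  Δλ = -0.3044°
a = sin²(Δφ/2) + cos φ₁ cos φ₂ sin²(Δλ/2) = 0.000024
c = 2·arcsin(√a) = 0.009877 rad = 0.5659°
d = R·c = 6371.01 × 0.009877 = 62.9 km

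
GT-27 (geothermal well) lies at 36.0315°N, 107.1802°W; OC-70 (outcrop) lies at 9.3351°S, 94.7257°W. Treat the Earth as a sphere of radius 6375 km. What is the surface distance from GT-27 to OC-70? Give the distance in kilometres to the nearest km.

Δφ = -45.3666°,  Δλ = 12.4545°
a = sin²(Δφ/2) + cos φ₁ cos φ₂ sin²(Δλ/2) = 0.158105
c = 2·arcsin(√a) = 0.817853 rad = 46.8595°
d = R·c = 6375 × 0.817853 = 5213.8 km

5214 km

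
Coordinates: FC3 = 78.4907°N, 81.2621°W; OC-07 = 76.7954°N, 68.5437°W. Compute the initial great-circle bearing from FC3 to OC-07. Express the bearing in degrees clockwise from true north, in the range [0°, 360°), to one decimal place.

Δλ = 12.7184°
y = sin Δλ · cos φ₂ = 0.050291
x = cos φ₁ sin φ₂ − sin φ₁ cos φ₂ cos Δλ = -0.024092
θ = atan2(y, x) = 115.5971° → 115.5971° (mod 360°)

115.6°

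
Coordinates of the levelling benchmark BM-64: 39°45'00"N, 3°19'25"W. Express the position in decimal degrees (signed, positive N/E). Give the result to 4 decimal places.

lat: 39.7500° N → +39.7500°
lon: 3.3236° W → -3.3236°

+39.7500°, -3.3236°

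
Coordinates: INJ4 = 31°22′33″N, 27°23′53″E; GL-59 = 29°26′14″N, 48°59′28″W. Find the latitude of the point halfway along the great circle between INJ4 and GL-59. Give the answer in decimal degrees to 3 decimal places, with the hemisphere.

36.748°N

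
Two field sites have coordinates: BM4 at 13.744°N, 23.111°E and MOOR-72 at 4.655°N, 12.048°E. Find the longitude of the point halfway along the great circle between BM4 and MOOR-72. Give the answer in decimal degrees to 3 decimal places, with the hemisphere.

17.508°E

Bx = cos φ₂ cos Δλ = 0.978180,  By = cos φ₂ sin Δλ = -0.191255
φₘ = atan2(sin φ₁ + sin φ₂, √((cos φ₁ + Bx)² + By²)) = 9.24179°
λₘ = λ₁ + atan2(By, cos φ₁ + Bx) = 17.50807°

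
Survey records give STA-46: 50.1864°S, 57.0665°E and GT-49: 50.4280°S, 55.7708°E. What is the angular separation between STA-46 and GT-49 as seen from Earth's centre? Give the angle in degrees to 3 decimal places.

Δφ = -0.2416°,  Δλ = -1.2957°
a = sin²(Δφ/2) + cos φ₁ cos φ₂ sin²(Δλ/2) = 0.000057
c = 2·arcsin(√a) = 0.015046 rad = 0.8621°

0.862°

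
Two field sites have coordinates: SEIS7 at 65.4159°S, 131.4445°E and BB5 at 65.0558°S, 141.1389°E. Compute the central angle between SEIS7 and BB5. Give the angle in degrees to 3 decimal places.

Δφ = 0.3601°,  Δλ = 9.6944°
a = sin²(Δφ/2) + cos φ₁ cos φ₂ sin²(Δλ/2) = 0.001263
c = 2·arcsin(√a) = 0.071082 rad = 4.0727°

4.073°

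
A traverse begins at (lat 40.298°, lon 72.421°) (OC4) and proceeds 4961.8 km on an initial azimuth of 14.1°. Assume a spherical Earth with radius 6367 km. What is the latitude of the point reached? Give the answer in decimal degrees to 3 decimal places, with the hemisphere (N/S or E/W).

δ = d/R = 4961.8/6367 = 0.779300 rad
φ₂ = arcsin(sin φ₁ cos δ + cos φ₁ sin δ cos θ)
   = arcsin(0.64676·0.71141 + 0.76269·0.70278·0.96987) = 78.51225°
λ₂ = λ₁ + atan2(sin θ sin δ cos φ₁, cos δ − sin φ₁ sin φ₂) = 131.69920°

78.512°N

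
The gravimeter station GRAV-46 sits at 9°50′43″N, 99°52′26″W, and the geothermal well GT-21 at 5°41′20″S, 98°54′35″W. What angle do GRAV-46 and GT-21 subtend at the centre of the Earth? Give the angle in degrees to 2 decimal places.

GRAV-46: φ = +9.84528°, λ = -99.87389°
GT-21: φ = -5.68889°, λ = -98.90972°
Δφ = -15.5342°,  Δλ = 0.9642°
a = sin²(Δφ/2) + cos φ₁ cos φ₂ sin²(Δλ/2) = 0.018334
c = 2·arcsin(√a) = 0.271640 rad = 15.5638°

15.56°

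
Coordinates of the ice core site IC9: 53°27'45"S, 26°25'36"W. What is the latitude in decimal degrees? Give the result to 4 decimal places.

53.4625°S

53° + 27′/60 + 45″/3600 = 53 + 0.45000 + 0.01250 = 53.4625°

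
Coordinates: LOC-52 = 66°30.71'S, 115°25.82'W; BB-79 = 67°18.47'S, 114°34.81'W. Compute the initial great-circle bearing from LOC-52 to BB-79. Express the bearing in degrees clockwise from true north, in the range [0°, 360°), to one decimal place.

157.7°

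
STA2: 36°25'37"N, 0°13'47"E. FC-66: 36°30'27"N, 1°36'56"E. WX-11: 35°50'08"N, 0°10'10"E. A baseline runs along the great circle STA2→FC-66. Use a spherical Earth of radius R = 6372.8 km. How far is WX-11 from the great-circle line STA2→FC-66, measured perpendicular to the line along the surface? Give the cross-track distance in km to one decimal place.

65.1 km

STA2: φ = +36.42694°, λ = +0.22972°
FC-66: φ = +36.50750°, λ = +1.61556°
WX-11: φ = +35.83556°, λ = +0.16944°
δ₁₃ = central angle STA2→WX-11 = 0.010357 rad  (haversine)
θ₁₃ = bearing STA2→WX-11 = 184.724°,  θ₁₂ = bearing STA2→FC-66 = 85.454°
dₓₜ = R·arcsin(sin δ₁₃ · sin(θ₁₃ − θ₁₂)) = 6372.8·arcsin(0.01036·sin(99.270°)) = 65.139 km
|dₓₜ| = 65.139 km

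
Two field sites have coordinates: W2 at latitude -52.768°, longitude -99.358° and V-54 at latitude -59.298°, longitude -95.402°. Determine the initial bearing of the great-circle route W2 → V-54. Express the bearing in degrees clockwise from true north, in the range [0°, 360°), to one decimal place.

162.9°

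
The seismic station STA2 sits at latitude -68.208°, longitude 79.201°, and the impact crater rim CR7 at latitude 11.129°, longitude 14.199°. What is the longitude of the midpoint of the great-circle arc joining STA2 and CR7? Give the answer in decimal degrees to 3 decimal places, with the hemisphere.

30.669°E

Bx = cos φ₂ cos Δλ = 0.414640,  By = cos φ₂ sin Δλ = -0.889279
φₘ = atan2(sin φ₁ + sin φ₂, √((cos φ₁ + Bx)² + By²)) = -31.78921°
λₘ = λ₁ + atan2(By, cos φ₁ + Bx) = 30.66883°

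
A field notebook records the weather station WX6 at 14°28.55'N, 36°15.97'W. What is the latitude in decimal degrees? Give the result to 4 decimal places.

14.4758°N

14° + 28.55′/60 = 14 + 0.47583 = 14.4758°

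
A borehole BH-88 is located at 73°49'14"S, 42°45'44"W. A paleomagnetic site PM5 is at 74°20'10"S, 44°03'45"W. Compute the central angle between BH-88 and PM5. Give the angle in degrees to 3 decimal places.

0.627°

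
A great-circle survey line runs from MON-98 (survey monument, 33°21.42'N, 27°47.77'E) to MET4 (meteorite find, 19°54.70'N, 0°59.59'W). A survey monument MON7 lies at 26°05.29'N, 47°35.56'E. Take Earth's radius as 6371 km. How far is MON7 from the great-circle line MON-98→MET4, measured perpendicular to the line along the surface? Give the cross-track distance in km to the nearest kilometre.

MON-98: φ = +33.35700°, λ = +27.79617°
MET4: φ = +19.91167°, λ = -0.99317°
MON7: φ = +26.08817°, λ = +47.59267°
δ₁₃ = central angle MON-98→MON7 = 0.325065 rad  (haversine)
θ₁₃ = bearing MON-98→MON7 = 107.745°,  θ₁₂ = bearing MON-98→MET4 = 249.575°
dₓₜ = R·arcsin(sin δ₁₃ · sin(θ₁₃ − θ₁₂)) = 6371·arcsin(0.31937·sin(-141.830°)) = -1265.755 km
|dₓₜ| = 1265.755 km

1266 km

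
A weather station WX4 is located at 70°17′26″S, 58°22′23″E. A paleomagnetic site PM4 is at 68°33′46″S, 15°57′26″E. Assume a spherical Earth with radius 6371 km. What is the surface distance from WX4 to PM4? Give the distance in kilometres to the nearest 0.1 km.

1634.1 km

WX4: φ = -70.29056°, λ = +58.37306°
PM4: φ = -68.56278°, λ = +15.95722°
Δφ = 1.7278°,  Δλ = -42.4158°
a = sin²(Δφ/2) + cos φ₁ cos φ₂ sin²(Δλ/2) = 0.016358
c = 2·arcsin(√a) = 0.256497 rad = 14.6962°
d = R·c = 6371 × 0.256497 = 1634.1 km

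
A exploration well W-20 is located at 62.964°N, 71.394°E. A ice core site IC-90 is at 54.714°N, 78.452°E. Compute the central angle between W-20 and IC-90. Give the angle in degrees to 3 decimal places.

9.010°

Δφ = -8.2500°,  Δλ = 7.0580°
a = sin²(Δφ/2) + cos φ₁ cos φ₂ sin²(Δλ/2) = 0.006169
c = 2·arcsin(√a) = 0.157250 rad = 9.0098°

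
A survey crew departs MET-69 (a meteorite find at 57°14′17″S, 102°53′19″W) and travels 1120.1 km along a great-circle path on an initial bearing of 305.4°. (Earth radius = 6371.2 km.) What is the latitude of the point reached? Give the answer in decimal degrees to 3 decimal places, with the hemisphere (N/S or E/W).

MET-69: φ = -57.23806°, λ = -102.88861°
δ = d/R = 1120.1/6371.2 = 0.175807 rad
φ₂ = arcsin(sin φ₁ cos δ + cos φ₁ sin δ cos θ)
   = arcsin(-0.84093·0.98459 + 0.54115·0.17490·0.57928) = -50.63633°
λ₂ = λ₁ + atan2(sin θ sin δ cos φ₁, cos δ − sin φ₁ sin φ₂) = -115.87886°

50.636°S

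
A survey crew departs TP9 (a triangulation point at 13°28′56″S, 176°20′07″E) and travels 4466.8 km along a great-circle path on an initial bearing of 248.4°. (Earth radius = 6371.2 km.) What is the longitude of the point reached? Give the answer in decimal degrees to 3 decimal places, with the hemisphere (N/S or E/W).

135.244°E

TP9: φ = -13.48222°, λ = +176.33528°
δ = d/R = 4466.8/6371.2 = 0.701092 rad
φ₂ = arcsin(sin φ₁ cos δ + cos φ₁ sin δ cos θ)
   = arcsin(-0.23314·0.76414 + 0.97244·0.64505·-0.36812) = -24.14642°
λ₂ = λ₁ + atan2(sin θ sin δ cos φ₁, cos δ − sin φ₁ sin φ₂) = 135.24377°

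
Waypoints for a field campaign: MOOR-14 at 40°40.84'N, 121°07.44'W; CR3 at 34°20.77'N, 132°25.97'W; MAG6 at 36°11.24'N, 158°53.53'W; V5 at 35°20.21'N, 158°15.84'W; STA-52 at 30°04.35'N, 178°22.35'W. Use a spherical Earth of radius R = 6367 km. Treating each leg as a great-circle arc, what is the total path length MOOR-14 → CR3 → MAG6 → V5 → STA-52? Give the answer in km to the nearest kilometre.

MOOR-14: φ = +40.68067°, λ = -121.12400°
CR3: φ = +34.34617°, λ = -132.43283°
MAG6: φ = +36.18733°, λ = -158.89217°
V5: φ = +35.33683°, λ = -158.26400°
STA-52: φ = +30.07250°, λ = -178.37250°
MOOR-14→CR3: c = 0.191404 rad, d = 1218.67 km
CR3→MAG6: c = 0.377248 rad, d = 2401.94 km
MAG6→V5: c = 0.017306 rad, d = 110.19 km
V5→STA-52: c = 0.308635 rad, d = 1965.08 km
Total = 1218.67 + 2401.94 + 110.19 + 1965.08 = 5695.87 km

5696 km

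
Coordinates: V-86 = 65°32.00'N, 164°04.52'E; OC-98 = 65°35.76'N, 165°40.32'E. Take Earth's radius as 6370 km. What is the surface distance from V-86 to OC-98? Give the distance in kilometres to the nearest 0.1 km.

V-86: φ = +65.53333°, λ = +164.07533°
OC-98: φ = +65.59600°, λ = +165.67200°
Δφ = 0.0627°,  Δλ = 1.5967°
a = sin²(Δφ/2) + cos φ₁ cos φ₂ sin²(Δλ/2) = 0.000034
c = 2·arcsin(√a) = 0.011579 rad = 0.6634°
d = R·c = 6370 × 0.011579 = 73.8 km

73.8 km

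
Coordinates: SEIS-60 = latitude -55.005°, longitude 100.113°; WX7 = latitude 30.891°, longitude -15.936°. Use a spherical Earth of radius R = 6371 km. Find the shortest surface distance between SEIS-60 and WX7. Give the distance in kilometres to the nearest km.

14405 km

Δφ = 85.8960°,  Δλ = -116.0490°
a = sin²(Δφ/2) + cos φ₁ cos φ₂ sin²(Δλ/2) = 0.818353
c = 2·arcsin(√a) = 2.261016 rad = 129.5467°
d = R·c = 6371 × 2.261016 = 14404.9 km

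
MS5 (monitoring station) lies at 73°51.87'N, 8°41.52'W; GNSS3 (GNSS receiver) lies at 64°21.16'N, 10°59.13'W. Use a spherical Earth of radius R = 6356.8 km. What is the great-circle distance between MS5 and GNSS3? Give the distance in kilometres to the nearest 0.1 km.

MS5: φ = +73.86450°, λ = -8.69200°
GNSS3: φ = +64.35267°, λ = -10.98550°
Δφ = -9.5118°,  Δλ = -2.2935°
a = sin²(Δφ/2) + cos φ₁ cos φ₂ sin²(Δλ/2) = 0.006922
c = 2·arcsin(√a) = 0.166595 rad = 9.5452°
d = R·c = 6356.8 × 0.166595 = 1059.0 km

1059.0 km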